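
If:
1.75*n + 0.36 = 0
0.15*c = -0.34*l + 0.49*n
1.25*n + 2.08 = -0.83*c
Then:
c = -2.20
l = 0.67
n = -0.21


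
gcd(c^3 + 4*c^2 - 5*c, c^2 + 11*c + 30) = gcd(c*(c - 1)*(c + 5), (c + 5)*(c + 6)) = c + 5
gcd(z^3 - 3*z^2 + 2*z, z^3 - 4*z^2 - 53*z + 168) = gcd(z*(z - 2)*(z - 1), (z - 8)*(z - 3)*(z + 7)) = 1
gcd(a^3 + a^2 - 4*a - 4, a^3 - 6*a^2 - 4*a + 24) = a^2 - 4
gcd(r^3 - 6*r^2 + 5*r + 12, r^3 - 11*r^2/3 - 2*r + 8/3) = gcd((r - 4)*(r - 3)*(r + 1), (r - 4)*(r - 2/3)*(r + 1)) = r^2 - 3*r - 4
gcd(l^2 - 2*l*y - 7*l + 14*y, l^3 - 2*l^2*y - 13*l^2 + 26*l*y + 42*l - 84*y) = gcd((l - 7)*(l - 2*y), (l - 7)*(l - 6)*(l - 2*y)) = -l^2 + 2*l*y + 7*l - 14*y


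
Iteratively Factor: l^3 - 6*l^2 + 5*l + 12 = (l - 3)*(l^2 - 3*l - 4) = (l - 4)*(l - 3)*(l + 1)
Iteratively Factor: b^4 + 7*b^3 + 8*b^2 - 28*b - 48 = (b + 4)*(b^3 + 3*b^2 - 4*b - 12) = (b + 3)*(b + 4)*(b^2 - 4) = (b + 2)*(b + 3)*(b + 4)*(b - 2)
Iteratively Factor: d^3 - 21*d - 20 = (d - 5)*(d^2 + 5*d + 4) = (d - 5)*(d + 4)*(d + 1)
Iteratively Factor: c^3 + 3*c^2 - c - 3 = (c + 3)*(c^2 - 1) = (c + 1)*(c + 3)*(c - 1)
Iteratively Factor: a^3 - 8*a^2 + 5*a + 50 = (a - 5)*(a^2 - 3*a - 10) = (a - 5)^2*(a + 2)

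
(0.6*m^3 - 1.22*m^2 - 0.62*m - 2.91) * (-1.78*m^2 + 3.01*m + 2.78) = -1.068*m^5 + 3.9776*m^4 - 0.9006*m^3 - 0.0779999999999994*m^2 - 10.4827*m - 8.0898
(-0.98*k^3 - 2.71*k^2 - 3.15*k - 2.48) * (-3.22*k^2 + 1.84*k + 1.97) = 3.1556*k^5 + 6.923*k^4 + 3.226*k^3 - 3.1491*k^2 - 10.7687*k - 4.8856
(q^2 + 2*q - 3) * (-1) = -q^2 - 2*q + 3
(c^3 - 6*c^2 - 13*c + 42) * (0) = 0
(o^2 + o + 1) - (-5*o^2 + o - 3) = 6*o^2 + 4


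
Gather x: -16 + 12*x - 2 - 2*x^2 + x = -2*x^2 + 13*x - 18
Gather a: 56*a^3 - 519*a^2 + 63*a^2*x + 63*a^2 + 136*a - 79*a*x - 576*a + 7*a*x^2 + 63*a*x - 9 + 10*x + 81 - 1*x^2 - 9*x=56*a^3 + a^2*(63*x - 456) + a*(7*x^2 - 16*x - 440) - x^2 + x + 72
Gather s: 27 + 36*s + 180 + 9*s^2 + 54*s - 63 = 9*s^2 + 90*s + 144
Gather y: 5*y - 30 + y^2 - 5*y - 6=y^2 - 36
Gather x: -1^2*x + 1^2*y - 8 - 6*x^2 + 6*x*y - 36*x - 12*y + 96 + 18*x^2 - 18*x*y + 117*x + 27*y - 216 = 12*x^2 + x*(80 - 12*y) + 16*y - 128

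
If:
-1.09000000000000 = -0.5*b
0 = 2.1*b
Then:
No Solution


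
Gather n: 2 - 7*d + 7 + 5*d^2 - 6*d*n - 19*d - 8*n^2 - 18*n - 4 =5*d^2 - 26*d - 8*n^2 + n*(-6*d - 18) + 5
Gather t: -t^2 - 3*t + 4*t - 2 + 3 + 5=-t^2 + t + 6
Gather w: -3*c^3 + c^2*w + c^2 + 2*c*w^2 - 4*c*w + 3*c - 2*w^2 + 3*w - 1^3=-3*c^3 + c^2 + 3*c + w^2*(2*c - 2) + w*(c^2 - 4*c + 3) - 1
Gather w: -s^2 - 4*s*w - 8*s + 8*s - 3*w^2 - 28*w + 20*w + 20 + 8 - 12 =-s^2 - 3*w^2 + w*(-4*s - 8) + 16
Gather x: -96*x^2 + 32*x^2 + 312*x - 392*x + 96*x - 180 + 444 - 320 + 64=-64*x^2 + 16*x + 8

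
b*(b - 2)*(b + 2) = b^3 - 4*b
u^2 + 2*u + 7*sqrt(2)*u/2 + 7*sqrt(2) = (u + 2)*(u + 7*sqrt(2)/2)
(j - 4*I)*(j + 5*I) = j^2 + I*j + 20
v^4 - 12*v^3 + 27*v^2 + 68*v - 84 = (v - 7)*(v - 6)*(v - 1)*(v + 2)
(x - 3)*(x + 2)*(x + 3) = x^3 + 2*x^2 - 9*x - 18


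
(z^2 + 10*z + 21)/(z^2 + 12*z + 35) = (z + 3)/(z + 5)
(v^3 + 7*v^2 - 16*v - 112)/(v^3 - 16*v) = (v + 7)/v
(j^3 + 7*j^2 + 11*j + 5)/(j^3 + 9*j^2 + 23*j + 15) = (j + 1)/(j + 3)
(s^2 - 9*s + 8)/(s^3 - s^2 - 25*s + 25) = (s - 8)/(s^2 - 25)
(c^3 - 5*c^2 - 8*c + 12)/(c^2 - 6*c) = c + 1 - 2/c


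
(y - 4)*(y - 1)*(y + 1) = y^3 - 4*y^2 - y + 4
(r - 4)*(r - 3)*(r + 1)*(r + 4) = r^4 - 2*r^3 - 19*r^2 + 32*r + 48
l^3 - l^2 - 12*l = l*(l - 4)*(l + 3)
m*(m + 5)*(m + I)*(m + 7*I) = m^4 + 5*m^3 + 8*I*m^3 - 7*m^2 + 40*I*m^2 - 35*m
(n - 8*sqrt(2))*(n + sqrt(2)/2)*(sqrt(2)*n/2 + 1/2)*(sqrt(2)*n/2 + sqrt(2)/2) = n^4/2 - 7*sqrt(2)*n^3/2 + n^3/2 - 31*n^2/4 - 7*sqrt(2)*n^2/2 - 31*n/4 - 2*sqrt(2)*n - 2*sqrt(2)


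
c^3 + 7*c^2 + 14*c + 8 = (c + 1)*(c + 2)*(c + 4)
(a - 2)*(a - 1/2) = a^2 - 5*a/2 + 1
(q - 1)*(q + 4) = q^2 + 3*q - 4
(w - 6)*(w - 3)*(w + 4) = w^3 - 5*w^2 - 18*w + 72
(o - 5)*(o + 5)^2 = o^3 + 5*o^2 - 25*o - 125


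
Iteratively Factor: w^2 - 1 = (w - 1)*(w + 1)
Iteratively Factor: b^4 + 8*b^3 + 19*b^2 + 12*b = (b + 1)*(b^3 + 7*b^2 + 12*b) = (b + 1)*(b + 3)*(b^2 + 4*b) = b*(b + 1)*(b + 3)*(b + 4)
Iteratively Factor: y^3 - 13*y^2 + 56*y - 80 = (y - 5)*(y^2 - 8*y + 16) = (y - 5)*(y - 4)*(y - 4)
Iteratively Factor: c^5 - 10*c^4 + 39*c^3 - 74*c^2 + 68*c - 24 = (c - 3)*(c^4 - 7*c^3 + 18*c^2 - 20*c + 8) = (c - 3)*(c - 2)*(c^3 - 5*c^2 + 8*c - 4) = (c - 3)*(c - 2)^2*(c^2 - 3*c + 2) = (c - 3)*(c - 2)^2*(c - 1)*(c - 2)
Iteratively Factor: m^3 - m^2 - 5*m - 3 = (m + 1)*(m^2 - 2*m - 3) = (m - 3)*(m + 1)*(m + 1)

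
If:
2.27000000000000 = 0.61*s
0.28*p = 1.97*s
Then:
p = 26.18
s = 3.72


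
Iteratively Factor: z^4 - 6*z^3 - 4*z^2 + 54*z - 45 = (z - 3)*(z^3 - 3*z^2 - 13*z + 15) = (z - 3)*(z - 1)*(z^2 - 2*z - 15) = (z - 5)*(z - 3)*(z - 1)*(z + 3)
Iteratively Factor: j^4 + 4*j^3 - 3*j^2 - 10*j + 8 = (j - 1)*(j^3 + 5*j^2 + 2*j - 8) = (j - 1)^2*(j^2 + 6*j + 8) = (j - 1)^2*(j + 2)*(j + 4)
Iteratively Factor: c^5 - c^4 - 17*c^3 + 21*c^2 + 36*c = (c - 3)*(c^4 + 2*c^3 - 11*c^2 - 12*c) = (c - 3)^2*(c^3 + 5*c^2 + 4*c) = (c - 3)^2*(c + 4)*(c^2 + c) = (c - 3)^2*(c + 1)*(c + 4)*(c)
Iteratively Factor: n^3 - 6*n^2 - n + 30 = (n - 5)*(n^2 - n - 6) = (n - 5)*(n + 2)*(n - 3)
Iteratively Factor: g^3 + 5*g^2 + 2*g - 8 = (g + 4)*(g^2 + g - 2) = (g - 1)*(g + 4)*(g + 2)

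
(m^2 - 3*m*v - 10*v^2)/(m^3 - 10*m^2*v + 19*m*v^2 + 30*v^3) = (-m - 2*v)/(-m^2 + 5*m*v + 6*v^2)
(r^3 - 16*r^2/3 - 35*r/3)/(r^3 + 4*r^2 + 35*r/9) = 3*(r - 7)/(3*r + 7)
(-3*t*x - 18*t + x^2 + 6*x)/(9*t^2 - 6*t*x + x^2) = (x + 6)/(-3*t + x)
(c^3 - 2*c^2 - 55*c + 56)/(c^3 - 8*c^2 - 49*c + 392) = (c - 1)/(c - 7)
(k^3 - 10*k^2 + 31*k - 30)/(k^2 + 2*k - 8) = (k^2 - 8*k + 15)/(k + 4)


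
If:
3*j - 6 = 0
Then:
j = 2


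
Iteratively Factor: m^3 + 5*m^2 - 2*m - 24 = (m + 4)*(m^2 + m - 6) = (m - 2)*(m + 4)*(m + 3)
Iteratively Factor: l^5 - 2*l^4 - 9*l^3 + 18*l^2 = (l)*(l^4 - 2*l^3 - 9*l^2 + 18*l) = l*(l + 3)*(l^3 - 5*l^2 + 6*l) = l*(l - 2)*(l + 3)*(l^2 - 3*l) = l^2*(l - 2)*(l + 3)*(l - 3)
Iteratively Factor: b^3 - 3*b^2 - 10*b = (b + 2)*(b^2 - 5*b) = (b - 5)*(b + 2)*(b)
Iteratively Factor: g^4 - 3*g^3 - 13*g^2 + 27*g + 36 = (g + 1)*(g^3 - 4*g^2 - 9*g + 36) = (g + 1)*(g + 3)*(g^2 - 7*g + 12) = (g - 3)*(g + 1)*(g + 3)*(g - 4)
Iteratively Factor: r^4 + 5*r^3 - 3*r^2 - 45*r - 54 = (r - 3)*(r^3 + 8*r^2 + 21*r + 18) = (r - 3)*(r + 2)*(r^2 + 6*r + 9) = (r - 3)*(r + 2)*(r + 3)*(r + 3)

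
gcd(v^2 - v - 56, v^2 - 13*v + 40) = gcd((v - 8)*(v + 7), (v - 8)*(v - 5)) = v - 8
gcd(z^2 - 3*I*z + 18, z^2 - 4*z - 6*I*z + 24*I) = z - 6*I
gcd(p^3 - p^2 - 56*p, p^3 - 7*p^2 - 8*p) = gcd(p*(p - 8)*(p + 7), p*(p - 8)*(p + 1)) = p^2 - 8*p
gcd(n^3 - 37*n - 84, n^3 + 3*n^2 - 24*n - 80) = n + 4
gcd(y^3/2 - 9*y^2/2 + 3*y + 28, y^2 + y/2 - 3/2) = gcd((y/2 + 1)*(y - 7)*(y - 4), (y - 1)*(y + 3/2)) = 1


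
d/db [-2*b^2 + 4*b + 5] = 4 - 4*b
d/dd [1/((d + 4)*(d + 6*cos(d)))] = (-d + (d + 4)*(6*sin(d) - 1) - 6*cos(d))/((d + 4)^2*(d + 6*cos(d))^2)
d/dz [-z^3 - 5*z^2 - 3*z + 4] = -3*z^2 - 10*z - 3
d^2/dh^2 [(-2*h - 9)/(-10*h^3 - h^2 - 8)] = 2*(4*h^2*(2*h + 9)*(15*h + 1)^2 - (60*h^2 + 4*h + (2*h + 9)*(30*h + 1))*(10*h^3 + h^2 + 8))/(10*h^3 + h^2 + 8)^3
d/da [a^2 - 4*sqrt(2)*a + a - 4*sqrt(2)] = 2*a - 4*sqrt(2) + 1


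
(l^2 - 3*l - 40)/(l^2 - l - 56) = (l + 5)/(l + 7)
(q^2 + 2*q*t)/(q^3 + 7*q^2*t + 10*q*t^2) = 1/(q + 5*t)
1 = 1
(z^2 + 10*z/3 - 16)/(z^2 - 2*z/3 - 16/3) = (z + 6)/(z + 2)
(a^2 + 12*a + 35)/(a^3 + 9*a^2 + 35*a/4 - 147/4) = 4*(a + 5)/(4*a^2 + 8*a - 21)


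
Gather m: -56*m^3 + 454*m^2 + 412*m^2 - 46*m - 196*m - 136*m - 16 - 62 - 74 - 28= -56*m^3 + 866*m^2 - 378*m - 180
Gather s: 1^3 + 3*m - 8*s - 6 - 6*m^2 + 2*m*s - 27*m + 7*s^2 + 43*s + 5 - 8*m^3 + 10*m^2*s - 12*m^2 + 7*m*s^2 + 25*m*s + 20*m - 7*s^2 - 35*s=-8*m^3 - 18*m^2 + 7*m*s^2 - 4*m + s*(10*m^2 + 27*m)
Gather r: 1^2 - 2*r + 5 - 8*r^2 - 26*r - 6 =-8*r^2 - 28*r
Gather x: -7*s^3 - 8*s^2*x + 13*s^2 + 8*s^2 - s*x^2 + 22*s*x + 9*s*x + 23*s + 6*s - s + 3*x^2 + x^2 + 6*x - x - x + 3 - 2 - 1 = -7*s^3 + 21*s^2 + 28*s + x^2*(4 - s) + x*(-8*s^2 + 31*s + 4)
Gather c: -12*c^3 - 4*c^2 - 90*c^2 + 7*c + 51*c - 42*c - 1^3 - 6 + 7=-12*c^3 - 94*c^2 + 16*c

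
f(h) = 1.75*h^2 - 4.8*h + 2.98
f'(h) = 3.5*h - 4.8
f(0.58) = 0.78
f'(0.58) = -2.77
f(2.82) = 3.36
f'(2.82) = 5.07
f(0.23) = 1.97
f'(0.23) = -4.00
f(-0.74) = 7.49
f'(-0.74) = -7.39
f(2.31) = 1.23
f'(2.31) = 3.28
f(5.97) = 36.70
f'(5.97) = 16.10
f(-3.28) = 37.55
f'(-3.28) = -16.28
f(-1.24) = 11.62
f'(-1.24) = -9.14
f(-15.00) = 468.73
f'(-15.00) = -57.30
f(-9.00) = 187.93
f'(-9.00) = -36.30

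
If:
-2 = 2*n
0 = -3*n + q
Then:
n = -1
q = -3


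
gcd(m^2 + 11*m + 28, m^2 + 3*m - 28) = m + 7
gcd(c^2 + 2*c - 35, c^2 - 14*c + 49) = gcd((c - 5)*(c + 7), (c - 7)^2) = 1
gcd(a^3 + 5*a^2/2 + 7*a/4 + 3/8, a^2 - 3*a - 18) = 1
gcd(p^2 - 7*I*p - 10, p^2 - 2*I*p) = p - 2*I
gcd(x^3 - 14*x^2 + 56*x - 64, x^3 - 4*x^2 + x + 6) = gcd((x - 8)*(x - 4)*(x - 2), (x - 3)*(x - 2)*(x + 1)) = x - 2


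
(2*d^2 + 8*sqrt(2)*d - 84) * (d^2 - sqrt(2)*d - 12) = 2*d^4 + 6*sqrt(2)*d^3 - 124*d^2 - 12*sqrt(2)*d + 1008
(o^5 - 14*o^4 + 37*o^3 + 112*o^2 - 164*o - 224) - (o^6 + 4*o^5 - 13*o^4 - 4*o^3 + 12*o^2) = -o^6 - 3*o^5 - o^4 + 41*o^3 + 100*o^2 - 164*o - 224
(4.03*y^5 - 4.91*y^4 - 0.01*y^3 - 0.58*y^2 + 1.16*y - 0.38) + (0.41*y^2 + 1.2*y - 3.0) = 4.03*y^5 - 4.91*y^4 - 0.01*y^3 - 0.17*y^2 + 2.36*y - 3.38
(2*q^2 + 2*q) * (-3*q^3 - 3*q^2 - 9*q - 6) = -6*q^5 - 12*q^4 - 24*q^3 - 30*q^2 - 12*q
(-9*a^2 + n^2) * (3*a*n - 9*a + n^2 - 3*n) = -27*a^3*n + 81*a^3 - 9*a^2*n^2 + 27*a^2*n + 3*a*n^3 - 9*a*n^2 + n^4 - 3*n^3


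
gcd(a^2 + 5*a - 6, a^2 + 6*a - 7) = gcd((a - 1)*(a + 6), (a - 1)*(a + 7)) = a - 1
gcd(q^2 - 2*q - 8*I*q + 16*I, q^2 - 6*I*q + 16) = q - 8*I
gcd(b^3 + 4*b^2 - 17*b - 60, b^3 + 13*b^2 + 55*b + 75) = b^2 + 8*b + 15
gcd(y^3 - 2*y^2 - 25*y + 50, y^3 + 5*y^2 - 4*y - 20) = y^2 + 3*y - 10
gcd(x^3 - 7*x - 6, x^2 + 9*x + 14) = x + 2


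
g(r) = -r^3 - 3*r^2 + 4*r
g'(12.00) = -500.00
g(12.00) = -2112.00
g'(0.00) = 4.00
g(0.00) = 0.00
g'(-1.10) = 6.97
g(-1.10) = -6.70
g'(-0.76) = 6.83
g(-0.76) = -4.33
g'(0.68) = -1.47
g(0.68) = 1.02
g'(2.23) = -24.30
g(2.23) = -17.09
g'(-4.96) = -40.04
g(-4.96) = 28.38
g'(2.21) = -23.91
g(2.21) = -16.61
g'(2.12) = -22.20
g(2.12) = -14.53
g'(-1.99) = 4.06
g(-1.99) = -11.96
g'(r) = -3*r^2 - 6*r + 4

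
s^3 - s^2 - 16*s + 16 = (s - 4)*(s - 1)*(s + 4)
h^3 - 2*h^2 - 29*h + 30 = (h - 6)*(h - 1)*(h + 5)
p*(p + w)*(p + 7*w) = p^3 + 8*p^2*w + 7*p*w^2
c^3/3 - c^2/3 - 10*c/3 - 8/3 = (c/3 + 1/3)*(c - 4)*(c + 2)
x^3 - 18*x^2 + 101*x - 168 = (x - 8)*(x - 7)*(x - 3)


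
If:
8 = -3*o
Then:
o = -8/3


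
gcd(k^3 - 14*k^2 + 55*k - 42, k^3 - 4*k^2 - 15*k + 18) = k^2 - 7*k + 6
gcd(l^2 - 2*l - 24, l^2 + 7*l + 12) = l + 4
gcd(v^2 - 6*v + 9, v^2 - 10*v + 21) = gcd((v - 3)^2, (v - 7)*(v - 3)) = v - 3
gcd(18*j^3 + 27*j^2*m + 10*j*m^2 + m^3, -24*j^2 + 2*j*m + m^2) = 6*j + m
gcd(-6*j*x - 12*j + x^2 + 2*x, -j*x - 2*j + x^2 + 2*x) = x + 2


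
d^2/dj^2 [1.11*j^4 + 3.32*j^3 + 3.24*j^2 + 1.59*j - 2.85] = 13.32*j^2 + 19.92*j + 6.48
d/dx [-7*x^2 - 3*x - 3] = -14*x - 3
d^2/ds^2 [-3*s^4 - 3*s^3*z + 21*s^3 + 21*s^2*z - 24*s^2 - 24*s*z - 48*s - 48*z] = -36*s^2 - 18*s*z + 126*s + 42*z - 48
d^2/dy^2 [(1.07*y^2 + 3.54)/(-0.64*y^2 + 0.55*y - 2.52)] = (4.44089209850063e-16*y^4 - 0.75328*y^3 + 1.654272*y^2 + 7.47648*y - 4.312932)/(0.262144*y^6 - 0.67584*y^5 + 3.677376*y^4 - 5.488615*y^3 + 14.479668*y^2 - 10.47816*y + 16.003008)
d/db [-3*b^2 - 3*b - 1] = -6*b - 3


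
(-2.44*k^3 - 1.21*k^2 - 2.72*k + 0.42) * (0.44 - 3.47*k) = 8.4668*k^4 + 3.1251*k^3 + 8.906*k^2 - 2.6542*k + 0.1848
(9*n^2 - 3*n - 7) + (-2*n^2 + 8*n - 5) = 7*n^2 + 5*n - 12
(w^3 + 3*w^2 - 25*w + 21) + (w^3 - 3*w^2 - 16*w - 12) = 2*w^3 - 41*w + 9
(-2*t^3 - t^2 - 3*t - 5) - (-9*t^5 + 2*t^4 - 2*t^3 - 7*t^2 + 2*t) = 9*t^5 - 2*t^4 + 6*t^2 - 5*t - 5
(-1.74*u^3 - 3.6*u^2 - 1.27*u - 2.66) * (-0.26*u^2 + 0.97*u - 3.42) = 0.4524*u^5 - 0.7518*u^4 + 2.789*u^3 + 11.7717*u^2 + 1.7632*u + 9.0972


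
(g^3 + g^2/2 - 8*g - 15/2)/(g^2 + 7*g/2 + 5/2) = g - 3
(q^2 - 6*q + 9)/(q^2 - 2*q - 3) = (q - 3)/(q + 1)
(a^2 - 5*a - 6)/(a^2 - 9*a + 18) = (a + 1)/(a - 3)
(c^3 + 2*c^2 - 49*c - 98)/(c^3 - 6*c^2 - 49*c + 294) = (c + 2)/(c - 6)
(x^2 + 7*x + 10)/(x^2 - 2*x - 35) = (x + 2)/(x - 7)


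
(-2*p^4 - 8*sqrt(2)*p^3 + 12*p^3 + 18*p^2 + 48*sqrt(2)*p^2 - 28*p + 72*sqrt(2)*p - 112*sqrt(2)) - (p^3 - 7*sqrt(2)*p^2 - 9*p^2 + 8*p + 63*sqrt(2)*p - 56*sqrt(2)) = -2*p^4 - 8*sqrt(2)*p^3 + 11*p^3 + 27*p^2 + 55*sqrt(2)*p^2 - 36*p + 9*sqrt(2)*p - 56*sqrt(2)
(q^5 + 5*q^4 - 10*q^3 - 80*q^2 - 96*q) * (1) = q^5 + 5*q^4 - 10*q^3 - 80*q^2 - 96*q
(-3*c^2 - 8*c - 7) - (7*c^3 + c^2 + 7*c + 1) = -7*c^3 - 4*c^2 - 15*c - 8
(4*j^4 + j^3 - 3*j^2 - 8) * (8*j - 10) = 32*j^5 - 32*j^4 - 34*j^3 + 30*j^2 - 64*j + 80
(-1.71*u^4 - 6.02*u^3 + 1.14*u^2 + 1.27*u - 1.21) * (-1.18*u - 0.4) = 2.0178*u^5 + 7.7876*u^4 + 1.0628*u^3 - 1.9546*u^2 + 0.9198*u + 0.484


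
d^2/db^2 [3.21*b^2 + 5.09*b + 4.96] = 6.42000000000000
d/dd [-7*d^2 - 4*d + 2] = -14*d - 4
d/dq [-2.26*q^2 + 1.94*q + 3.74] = 1.94 - 4.52*q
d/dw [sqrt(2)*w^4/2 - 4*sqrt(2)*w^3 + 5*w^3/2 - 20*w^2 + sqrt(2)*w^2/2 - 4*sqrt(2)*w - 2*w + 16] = 2*sqrt(2)*w^3 - 12*sqrt(2)*w^2 + 15*w^2/2 - 40*w + sqrt(2)*w - 4*sqrt(2) - 2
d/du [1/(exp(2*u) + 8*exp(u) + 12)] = 2*(-exp(u) - 4)*exp(u)/(exp(2*u) + 8*exp(u) + 12)^2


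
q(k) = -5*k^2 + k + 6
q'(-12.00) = 121.00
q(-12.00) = -726.00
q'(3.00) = -29.00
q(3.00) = -36.00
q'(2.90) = -28.00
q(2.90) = -33.15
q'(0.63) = -5.30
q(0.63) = 4.65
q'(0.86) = -7.60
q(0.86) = 3.16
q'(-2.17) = 22.70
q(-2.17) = -19.71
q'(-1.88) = 19.80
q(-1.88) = -13.55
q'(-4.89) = 49.90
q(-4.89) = -118.45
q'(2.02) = -19.20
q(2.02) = -12.38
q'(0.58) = -4.80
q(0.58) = 4.90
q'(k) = 1 - 10*k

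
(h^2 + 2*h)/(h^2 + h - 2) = h/(h - 1)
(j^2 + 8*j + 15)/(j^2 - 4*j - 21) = (j + 5)/(j - 7)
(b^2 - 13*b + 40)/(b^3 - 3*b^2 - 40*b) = (b - 5)/(b*(b + 5))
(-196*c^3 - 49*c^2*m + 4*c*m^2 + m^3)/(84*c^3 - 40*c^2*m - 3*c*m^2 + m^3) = (-28*c^2 - 11*c*m - m^2)/(12*c^2 - 4*c*m - m^2)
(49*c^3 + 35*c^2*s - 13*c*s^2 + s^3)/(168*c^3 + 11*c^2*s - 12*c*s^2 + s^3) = (-7*c^2 - 6*c*s + s^2)/(-24*c^2 - 5*c*s + s^2)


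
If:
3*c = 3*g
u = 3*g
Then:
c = u/3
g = u/3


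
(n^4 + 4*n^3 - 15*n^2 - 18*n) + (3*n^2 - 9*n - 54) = n^4 + 4*n^3 - 12*n^2 - 27*n - 54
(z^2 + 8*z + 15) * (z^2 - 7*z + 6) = z^4 + z^3 - 35*z^2 - 57*z + 90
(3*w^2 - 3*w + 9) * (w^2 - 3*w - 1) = 3*w^4 - 12*w^3 + 15*w^2 - 24*w - 9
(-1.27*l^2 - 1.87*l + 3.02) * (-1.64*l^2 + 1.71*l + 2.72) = 2.0828*l^4 + 0.8951*l^3 - 11.6049*l^2 + 0.0777999999999999*l + 8.2144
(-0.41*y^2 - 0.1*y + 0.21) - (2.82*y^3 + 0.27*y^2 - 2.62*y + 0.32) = -2.82*y^3 - 0.68*y^2 + 2.52*y - 0.11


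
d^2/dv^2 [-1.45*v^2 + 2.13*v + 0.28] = -2.90000000000000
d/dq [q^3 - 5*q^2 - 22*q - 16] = 3*q^2 - 10*q - 22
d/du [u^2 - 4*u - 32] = 2*u - 4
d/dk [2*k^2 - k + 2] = 4*k - 1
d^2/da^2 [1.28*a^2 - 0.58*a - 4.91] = 2.56000000000000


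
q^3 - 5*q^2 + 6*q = q*(q - 3)*(q - 2)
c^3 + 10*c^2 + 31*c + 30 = (c + 2)*(c + 3)*(c + 5)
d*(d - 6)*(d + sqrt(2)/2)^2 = d^4 - 6*d^3 + sqrt(2)*d^3 - 6*sqrt(2)*d^2 + d^2/2 - 3*d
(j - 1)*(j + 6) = j^2 + 5*j - 6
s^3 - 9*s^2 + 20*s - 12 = (s - 6)*(s - 2)*(s - 1)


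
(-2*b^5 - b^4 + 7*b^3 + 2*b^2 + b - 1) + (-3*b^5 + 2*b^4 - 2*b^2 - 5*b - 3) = -5*b^5 + b^4 + 7*b^3 - 4*b - 4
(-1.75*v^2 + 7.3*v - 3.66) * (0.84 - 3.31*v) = 5.7925*v^3 - 25.633*v^2 + 18.2466*v - 3.0744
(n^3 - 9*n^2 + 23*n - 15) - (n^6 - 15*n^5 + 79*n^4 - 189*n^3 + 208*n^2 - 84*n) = -n^6 + 15*n^5 - 79*n^4 + 190*n^3 - 217*n^2 + 107*n - 15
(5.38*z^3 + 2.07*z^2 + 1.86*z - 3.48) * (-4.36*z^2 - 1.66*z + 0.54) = -23.4568*z^5 - 17.956*z^4 - 8.6406*z^3 + 13.203*z^2 + 6.7812*z - 1.8792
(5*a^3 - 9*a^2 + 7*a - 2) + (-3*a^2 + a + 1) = 5*a^3 - 12*a^2 + 8*a - 1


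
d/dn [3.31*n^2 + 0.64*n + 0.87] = 6.62*n + 0.64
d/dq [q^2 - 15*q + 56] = 2*q - 15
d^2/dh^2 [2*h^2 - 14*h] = 4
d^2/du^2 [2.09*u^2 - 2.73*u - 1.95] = 4.18000000000000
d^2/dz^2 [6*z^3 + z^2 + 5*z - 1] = 36*z + 2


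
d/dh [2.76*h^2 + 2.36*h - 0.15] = 5.52*h + 2.36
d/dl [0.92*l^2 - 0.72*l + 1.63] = 1.84*l - 0.72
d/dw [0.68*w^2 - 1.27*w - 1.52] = 1.36*w - 1.27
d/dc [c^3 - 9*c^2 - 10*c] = 3*c^2 - 18*c - 10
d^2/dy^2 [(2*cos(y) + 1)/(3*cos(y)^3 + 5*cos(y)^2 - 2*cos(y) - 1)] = 64*(-762*(1 - cos(y)^2)^2 + 288*sin(y)^6 - 72*cos(y)^7 + 117*cos(y)^6 - 155*cos(y)^5 + 307*cos(y)^3 - 494*cos(y)^2 + 18*cos(y) + 484)/(20*cos(y)^2 + cos(y) + 3*cos(3*y) - 4)^3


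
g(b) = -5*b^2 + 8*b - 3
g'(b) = 8 - 10*b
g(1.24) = -0.77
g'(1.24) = -4.40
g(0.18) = -1.72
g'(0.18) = 6.20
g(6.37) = -154.92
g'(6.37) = -55.70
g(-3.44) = -89.69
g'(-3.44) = 42.40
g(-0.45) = -7.61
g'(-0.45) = 12.50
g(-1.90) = -36.25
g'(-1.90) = 27.00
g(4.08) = -53.59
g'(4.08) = -32.80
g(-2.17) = -43.90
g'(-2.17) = 29.70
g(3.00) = -24.00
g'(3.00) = -22.00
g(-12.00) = -819.00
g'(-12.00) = 128.00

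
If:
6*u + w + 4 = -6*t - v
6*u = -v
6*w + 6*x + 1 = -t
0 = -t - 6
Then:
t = -6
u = -v/6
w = 32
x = -187/6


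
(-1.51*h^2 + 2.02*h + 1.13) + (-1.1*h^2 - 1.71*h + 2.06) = -2.61*h^2 + 0.31*h + 3.19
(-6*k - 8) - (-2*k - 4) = -4*k - 4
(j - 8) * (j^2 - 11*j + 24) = j^3 - 19*j^2 + 112*j - 192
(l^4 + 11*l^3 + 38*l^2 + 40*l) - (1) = l^4 + 11*l^3 + 38*l^2 + 40*l - 1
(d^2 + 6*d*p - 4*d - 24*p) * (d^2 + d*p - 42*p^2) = d^4 + 7*d^3*p - 4*d^3 - 36*d^2*p^2 - 28*d^2*p - 252*d*p^3 + 144*d*p^2 + 1008*p^3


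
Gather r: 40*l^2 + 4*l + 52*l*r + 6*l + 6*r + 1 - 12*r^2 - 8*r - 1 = 40*l^2 + 10*l - 12*r^2 + r*(52*l - 2)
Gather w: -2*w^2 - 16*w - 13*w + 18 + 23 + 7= -2*w^2 - 29*w + 48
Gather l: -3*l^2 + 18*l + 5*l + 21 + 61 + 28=-3*l^2 + 23*l + 110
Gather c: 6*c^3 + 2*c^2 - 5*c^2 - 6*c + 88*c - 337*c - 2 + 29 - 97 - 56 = 6*c^3 - 3*c^2 - 255*c - 126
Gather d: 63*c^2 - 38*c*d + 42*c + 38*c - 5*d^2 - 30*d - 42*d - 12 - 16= 63*c^2 + 80*c - 5*d^2 + d*(-38*c - 72) - 28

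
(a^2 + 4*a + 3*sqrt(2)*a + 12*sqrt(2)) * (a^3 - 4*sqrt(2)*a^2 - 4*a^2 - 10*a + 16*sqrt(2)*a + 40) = a^5 - sqrt(2)*a^4 - 50*a^3 - 14*sqrt(2)*a^2 + 544*a + 480*sqrt(2)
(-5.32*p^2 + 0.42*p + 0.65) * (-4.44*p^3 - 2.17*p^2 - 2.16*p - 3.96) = 23.6208*p^5 + 9.6796*p^4 + 7.6938*p^3 + 18.7495*p^2 - 3.0672*p - 2.574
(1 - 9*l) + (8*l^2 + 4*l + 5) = 8*l^2 - 5*l + 6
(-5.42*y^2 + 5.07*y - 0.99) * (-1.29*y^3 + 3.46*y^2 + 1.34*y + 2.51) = 6.9918*y^5 - 25.2935*y^4 + 11.5565*y^3 - 10.2358*y^2 + 11.3991*y - 2.4849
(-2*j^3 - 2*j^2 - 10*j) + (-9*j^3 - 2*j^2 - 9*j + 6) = -11*j^3 - 4*j^2 - 19*j + 6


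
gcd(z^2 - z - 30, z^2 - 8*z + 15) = 1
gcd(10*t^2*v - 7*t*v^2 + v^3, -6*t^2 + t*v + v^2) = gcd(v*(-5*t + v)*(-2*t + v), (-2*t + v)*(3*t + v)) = 2*t - v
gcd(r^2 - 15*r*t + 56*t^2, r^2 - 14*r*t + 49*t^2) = r - 7*t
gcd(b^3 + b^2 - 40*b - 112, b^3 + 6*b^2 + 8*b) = b + 4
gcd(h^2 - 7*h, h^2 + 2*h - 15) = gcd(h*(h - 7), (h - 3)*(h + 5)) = 1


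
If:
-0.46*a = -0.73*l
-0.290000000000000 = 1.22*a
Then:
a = -0.24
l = -0.15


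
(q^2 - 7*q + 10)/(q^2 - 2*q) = (q - 5)/q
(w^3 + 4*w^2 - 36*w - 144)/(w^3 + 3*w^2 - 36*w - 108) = (w + 4)/(w + 3)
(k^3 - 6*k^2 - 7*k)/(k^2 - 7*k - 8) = k*(k - 7)/(k - 8)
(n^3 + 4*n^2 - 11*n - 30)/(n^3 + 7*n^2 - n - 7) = (n^3 + 4*n^2 - 11*n - 30)/(n^3 + 7*n^2 - n - 7)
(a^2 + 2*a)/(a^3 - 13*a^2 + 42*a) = (a + 2)/(a^2 - 13*a + 42)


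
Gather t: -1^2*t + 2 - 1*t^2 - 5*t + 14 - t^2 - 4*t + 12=-2*t^2 - 10*t + 28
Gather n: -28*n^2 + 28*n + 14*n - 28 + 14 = -28*n^2 + 42*n - 14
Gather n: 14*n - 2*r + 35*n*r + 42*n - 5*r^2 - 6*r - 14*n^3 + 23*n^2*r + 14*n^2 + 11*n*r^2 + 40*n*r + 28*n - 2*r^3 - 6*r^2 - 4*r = -14*n^3 + n^2*(23*r + 14) + n*(11*r^2 + 75*r + 84) - 2*r^3 - 11*r^2 - 12*r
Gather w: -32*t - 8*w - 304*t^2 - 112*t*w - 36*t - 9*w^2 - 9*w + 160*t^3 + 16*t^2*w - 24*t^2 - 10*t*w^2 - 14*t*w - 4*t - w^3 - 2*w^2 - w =160*t^3 - 328*t^2 - 72*t - w^3 + w^2*(-10*t - 11) + w*(16*t^2 - 126*t - 18)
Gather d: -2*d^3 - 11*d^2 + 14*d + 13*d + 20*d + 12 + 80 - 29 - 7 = -2*d^3 - 11*d^2 + 47*d + 56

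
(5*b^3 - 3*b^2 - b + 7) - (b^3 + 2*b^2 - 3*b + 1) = 4*b^3 - 5*b^2 + 2*b + 6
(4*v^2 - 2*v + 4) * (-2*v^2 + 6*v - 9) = -8*v^4 + 28*v^3 - 56*v^2 + 42*v - 36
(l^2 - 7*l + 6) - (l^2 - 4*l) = 6 - 3*l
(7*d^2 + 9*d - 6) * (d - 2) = 7*d^3 - 5*d^2 - 24*d + 12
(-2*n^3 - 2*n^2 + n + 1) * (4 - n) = 2*n^4 - 6*n^3 - 9*n^2 + 3*n + 4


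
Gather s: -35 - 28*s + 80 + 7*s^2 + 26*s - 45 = 7*s^2 - 2*s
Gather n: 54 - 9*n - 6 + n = 48 - 8*n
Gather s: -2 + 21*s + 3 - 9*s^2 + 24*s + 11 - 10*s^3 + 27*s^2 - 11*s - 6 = -10*s^3 + 18*s^2 + 34*s + 6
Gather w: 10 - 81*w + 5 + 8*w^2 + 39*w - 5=8*w^2 - 42*w + 10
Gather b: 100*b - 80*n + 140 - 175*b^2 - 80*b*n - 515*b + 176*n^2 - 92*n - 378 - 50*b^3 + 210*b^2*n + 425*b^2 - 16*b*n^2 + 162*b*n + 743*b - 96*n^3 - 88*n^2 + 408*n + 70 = -50*b^3 + b^2*(210*n + 250) + b*(-16*n^2 + 82*n + 328) - 96*n^3 + 88*n^2 + 236*n - 168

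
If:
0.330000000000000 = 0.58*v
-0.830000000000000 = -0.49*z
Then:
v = 0.57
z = 1.69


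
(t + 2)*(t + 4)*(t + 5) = t^3 + 11*t^2 + 38*t + 40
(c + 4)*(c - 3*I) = c^2 + 4*c - 3*I*c - 12*I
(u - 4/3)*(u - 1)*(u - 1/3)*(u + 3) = u^4 + u^3/3 - 53*u^2/9 + 53*u/9 - 4/3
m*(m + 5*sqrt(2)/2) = m^2 + 5*sqrt(2)*m/2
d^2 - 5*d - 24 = (d - 8)*(d + 3)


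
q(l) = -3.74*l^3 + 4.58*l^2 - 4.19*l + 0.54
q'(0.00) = -4.19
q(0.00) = 0.54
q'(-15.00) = -2666.09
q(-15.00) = 13716.39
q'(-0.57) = -13.06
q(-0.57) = 5.11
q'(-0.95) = -23.02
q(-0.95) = 11.86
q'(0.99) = -6.12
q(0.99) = -2.75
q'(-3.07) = -138.06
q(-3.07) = 164.78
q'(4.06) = -151.95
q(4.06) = -191.27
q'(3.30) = -96.15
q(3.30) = -97.82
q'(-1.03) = -25.53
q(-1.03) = 13.80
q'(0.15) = -3.07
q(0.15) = 0.00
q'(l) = -11.22*l^2 + 9.16*l - 4.19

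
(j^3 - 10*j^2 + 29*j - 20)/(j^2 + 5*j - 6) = (j^2 - 9*j + 20)/(j + 6)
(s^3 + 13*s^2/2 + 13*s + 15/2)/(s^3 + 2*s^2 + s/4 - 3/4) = 2*(2*s^2 + 11*s + 15)/(4*s^2 + 4*s - 3)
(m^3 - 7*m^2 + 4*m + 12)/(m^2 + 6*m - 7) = (m^3 - 7*m^2 + 4*m + 12)/(m^2 + 6*m - 7)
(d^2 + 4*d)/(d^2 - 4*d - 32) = d/(d - 8)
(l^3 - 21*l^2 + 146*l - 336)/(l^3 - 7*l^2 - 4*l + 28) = (l^2 - 14*l + 48)/(l^2 - 4)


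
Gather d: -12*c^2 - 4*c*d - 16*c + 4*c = -12*c^2 - 4*c*d - 12*c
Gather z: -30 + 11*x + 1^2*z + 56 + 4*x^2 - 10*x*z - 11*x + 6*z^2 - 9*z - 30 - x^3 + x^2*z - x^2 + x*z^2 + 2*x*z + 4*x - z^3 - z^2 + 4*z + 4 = -x^3 + 3*x^2 + 4*x - z^3 + z^2*(x + 5) + z*(x^2 - 8*x - 4)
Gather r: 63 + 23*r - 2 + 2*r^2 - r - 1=2*r^2 + 22*r + 60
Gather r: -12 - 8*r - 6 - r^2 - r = -r^2 - 9*r - 18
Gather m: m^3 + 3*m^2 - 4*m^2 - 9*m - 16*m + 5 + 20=m^3 - m^2 - 25*m + 25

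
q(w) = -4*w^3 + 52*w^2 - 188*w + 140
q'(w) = -12*w^2 + 104*w - 188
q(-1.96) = 738.36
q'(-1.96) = -437.94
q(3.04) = -63.33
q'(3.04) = 17.26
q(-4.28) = 2210.81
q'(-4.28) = -852.94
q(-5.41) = 3312.38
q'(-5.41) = -1101.86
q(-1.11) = 418.22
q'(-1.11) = -318.23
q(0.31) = 86.60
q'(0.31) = -156.91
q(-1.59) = 586.46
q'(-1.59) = -383.70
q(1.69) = -48.51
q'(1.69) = -46.51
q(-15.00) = 28160.00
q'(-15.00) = -4448.00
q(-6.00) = 4004.00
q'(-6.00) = -1244.00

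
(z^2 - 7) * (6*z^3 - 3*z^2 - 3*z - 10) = 6*z^5 - 3*z^4 - 45*z^3 + 11*z^2 + 21*z + 70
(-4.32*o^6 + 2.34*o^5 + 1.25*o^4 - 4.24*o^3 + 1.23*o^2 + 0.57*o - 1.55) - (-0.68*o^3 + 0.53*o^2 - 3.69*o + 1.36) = -4.32*o^6 + 2.34*o^5 + 1.25*o^4 - 3.56*o^3 + 0.7*o^2 + 4.26*o - 2.91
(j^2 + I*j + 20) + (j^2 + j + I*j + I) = 2*j^2 + j + 2*I*j + 20 + I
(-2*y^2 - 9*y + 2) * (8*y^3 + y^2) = -16*y^5 - 74*y^4 + 7*y^3 + 2*y^2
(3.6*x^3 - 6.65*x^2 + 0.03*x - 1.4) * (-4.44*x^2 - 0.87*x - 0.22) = -15.984*x^5 + 26.394*x^4 + 4.8603*x^3 + 7.6529*x^2 + 1.2114*x + 0.308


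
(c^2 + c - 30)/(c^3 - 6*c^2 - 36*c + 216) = (c - 5)/(c^2 - 12*c + 36)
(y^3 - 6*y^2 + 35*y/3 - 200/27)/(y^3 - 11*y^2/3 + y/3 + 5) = (9*y^2 - 39*y + 40)/(9*(y^2 - 2*y - 3))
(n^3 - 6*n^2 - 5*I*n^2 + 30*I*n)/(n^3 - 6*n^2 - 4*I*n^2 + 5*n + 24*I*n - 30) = n/(n + I)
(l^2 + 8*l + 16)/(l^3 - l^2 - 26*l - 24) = (l + 4)/(l^2 - 5*l - 6)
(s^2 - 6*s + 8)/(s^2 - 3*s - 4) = (s - 2)/(s + 1)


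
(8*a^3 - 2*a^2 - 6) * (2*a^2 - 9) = 16*a^5 - 4*a^4 - 72*a^3 + 6*a^2 + 54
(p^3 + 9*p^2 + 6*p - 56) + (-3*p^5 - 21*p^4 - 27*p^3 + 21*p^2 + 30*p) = -3*p^5 - 21*p^4 - 26*p^3 + 30*p^2 + 36*p - 56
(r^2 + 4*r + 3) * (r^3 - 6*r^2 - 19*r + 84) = r^5 - 2*r^4 - 40*r^3 - 10*r^2 + 279*r + 252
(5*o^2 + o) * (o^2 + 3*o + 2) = 5*o^4 + 16*o^3 + 13*o^2 + 2*o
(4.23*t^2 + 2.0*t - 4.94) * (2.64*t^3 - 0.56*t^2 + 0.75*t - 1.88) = 11.1672*t^5 + 2.9112*t^4 - 10.9891*t^3 - 3.686*t^2 - 7.465*t + 9.2872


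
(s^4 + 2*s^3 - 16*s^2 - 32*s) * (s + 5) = s^5 + 7*s^4 - 6*s^3 - 112*s^2 - 160*s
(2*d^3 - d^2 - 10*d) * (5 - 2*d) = -4*d^4 + 12*d^3 + 15*d^2 - 50*d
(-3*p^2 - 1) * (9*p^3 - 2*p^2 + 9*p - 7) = -27*p^5 + 6*p^4 - 36*p^3 + 23*p^2 - 9*p + 7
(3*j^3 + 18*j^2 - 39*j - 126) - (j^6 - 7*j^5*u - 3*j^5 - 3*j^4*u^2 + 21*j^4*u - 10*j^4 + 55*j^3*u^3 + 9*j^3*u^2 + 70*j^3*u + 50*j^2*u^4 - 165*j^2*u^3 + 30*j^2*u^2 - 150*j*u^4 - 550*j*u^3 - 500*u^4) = -j^6 + 7*j^5*u + 3*j^5 + 3*j^4*u^2 - 21*j^4*u + 10*j^4 - 55*j^3*u^3 - 9*j^3*u^2 - 70*j^3*u + 3*j^3 - 50*j^2*u^4 + 165*j^2*u^3 - 30*j^2*u^2 + 18*j^2 + 150*j*u^4 + 550*j*u^3 - 39*j + 500*u^4 - 126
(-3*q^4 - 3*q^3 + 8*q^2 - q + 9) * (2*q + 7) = -6*q^5 - 27*q^4 - 5*q^3 + 54*q^2 + 11*q + 63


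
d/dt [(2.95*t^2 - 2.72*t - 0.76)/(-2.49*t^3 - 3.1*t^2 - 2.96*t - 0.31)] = (7.3455*t^4 - 13.5456*t^3 - 22.8412*t^2 - 6.541*t - 1.4064)/(6.2001*t^6 + 15.438*t^5 + 24.3508*t^4 + 19.8958*t^3 + 10.6836*t^2 + 1.8352*t + 0.0961)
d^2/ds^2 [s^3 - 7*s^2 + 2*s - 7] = 6*s - 14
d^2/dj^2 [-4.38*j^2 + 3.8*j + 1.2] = -8.76000000000000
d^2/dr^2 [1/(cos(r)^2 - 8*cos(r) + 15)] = 2*(-2*sin(r)^4 + 3*sin(r)^2 - 75*cos(r) + 3*cos(3*r) + 48)/((cos(r) - 5)^3*(cos(r) - 3)^3)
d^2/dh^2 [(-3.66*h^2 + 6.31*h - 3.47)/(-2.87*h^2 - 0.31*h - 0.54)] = (-110.462282*h^3 + 137.45865*h^2 + 77.198982*h - 5.841578)/(23.639903*h^6 + 7.660317*h^5 + 14.171199*h^4 + 2.912419*h^3 + 2.666358*h^2 + 0.271188*h + 0.157464)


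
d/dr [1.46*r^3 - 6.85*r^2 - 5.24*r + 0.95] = 4.38*r^2 - 13.7*r - 5.24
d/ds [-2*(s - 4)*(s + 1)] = 6 - 4*s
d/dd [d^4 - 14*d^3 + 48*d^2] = 2*d*(2*d^2 - 21*d + 48)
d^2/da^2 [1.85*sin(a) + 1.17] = -1.85*sin(a)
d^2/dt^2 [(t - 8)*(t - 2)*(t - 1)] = 6*t - 22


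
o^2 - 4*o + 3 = (o - 3)*(o - 1)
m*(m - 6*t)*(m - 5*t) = m^3 - 11*m^2*t + 30*m*t^2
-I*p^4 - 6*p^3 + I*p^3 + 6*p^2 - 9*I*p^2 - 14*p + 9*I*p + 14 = (p - 7*I)*(p - I)*(p + 2*I)*(-I*p + I)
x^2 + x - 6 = (x - 2)*(x + 3)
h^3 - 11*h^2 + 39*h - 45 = (h - 5)*(h - 3)^2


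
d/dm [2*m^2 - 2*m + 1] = 4*m - 2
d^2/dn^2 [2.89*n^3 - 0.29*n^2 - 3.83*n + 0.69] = 17.34*n - 0.58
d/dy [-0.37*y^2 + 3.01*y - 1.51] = 3.01 - 0.74*y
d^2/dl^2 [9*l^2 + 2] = 18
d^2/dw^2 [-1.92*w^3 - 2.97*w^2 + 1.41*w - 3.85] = -11.52*w - 5.94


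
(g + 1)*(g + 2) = g^2 + 3*g + 2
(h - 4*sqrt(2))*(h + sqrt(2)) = h^2 - 3*sqrt(2)*h - 8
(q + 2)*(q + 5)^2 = q^3 + 12*q^2 + 45*q + 50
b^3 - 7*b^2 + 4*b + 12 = (b - 6)*(b - 2)*(b + 1)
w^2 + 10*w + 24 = (w + 4)*(w + 6)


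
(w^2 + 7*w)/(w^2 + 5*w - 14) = w/(w - 2)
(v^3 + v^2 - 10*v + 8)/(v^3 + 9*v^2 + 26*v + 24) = (v^2 - 3*v + 2)/(v^2 + 5*v + 6)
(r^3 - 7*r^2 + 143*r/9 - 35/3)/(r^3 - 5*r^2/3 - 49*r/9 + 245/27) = 3*(r - 3)/(3*r + 7)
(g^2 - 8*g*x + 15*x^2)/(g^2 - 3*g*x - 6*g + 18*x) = (g - 5*x)/(g - 6)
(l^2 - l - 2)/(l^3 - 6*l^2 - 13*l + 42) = (l + 1)/(l^2 - 4*l - 21)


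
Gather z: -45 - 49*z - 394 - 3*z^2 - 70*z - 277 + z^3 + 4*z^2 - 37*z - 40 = z^3 + z^2 - 156*z - 756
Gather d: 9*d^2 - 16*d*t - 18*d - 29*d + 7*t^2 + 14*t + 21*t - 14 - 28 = 9*d^2 + d*(-16*t - 47) + 7*t^2 + 35*t - 42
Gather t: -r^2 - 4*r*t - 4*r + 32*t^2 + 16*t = -r^2 - 4*r + 32*t^2 + t*(16 - 4*r)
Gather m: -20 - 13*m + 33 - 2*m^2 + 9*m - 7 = -2*m^2 - 4*m + 6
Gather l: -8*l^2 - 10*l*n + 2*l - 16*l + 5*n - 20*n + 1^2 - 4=-8*l^2 + l*(-10*n - 14) - 15*n - 3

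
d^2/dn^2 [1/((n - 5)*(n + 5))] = 2*(3*n^2 + 25)/(n^6 - 75*n^4 + 1875*n^2 - 15625)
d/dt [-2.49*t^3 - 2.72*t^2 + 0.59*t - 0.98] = -7.47*t^2 - 5.44*t + 0.59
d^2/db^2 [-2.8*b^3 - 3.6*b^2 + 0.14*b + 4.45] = -16.8*b - 7.2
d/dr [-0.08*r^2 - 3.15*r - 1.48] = -0.16*r - 3.15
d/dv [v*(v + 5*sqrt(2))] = 2*v + 5*sqrt(2)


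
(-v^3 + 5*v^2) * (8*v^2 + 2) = -8*v^5 + 40*v^4 - 2*v^3 + 10*v^2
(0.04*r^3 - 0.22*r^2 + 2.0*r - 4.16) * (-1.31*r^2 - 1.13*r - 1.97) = -0.0524*r^5 + 0.243*r^4 - 2.4502*r^3 + 3.623*r^2 + 0.7608*r + 8.1952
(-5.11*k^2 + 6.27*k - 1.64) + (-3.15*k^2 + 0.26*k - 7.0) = -8.26*k^2 + 6.53*k - 8.64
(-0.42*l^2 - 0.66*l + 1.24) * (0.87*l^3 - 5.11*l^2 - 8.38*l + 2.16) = -0.3654*l^5 + 1.572*l^4 + 7.971*l^3 - 1.7128*l^2 - 11.8168*l + 2.6784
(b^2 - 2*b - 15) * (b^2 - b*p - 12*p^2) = b^4 - b^3*p - 2*b^3 - 12*b^2*p^2 + 2*b^2*p - 15*b^2 + 24*b*p^2 + 15*b*p + 180*p^2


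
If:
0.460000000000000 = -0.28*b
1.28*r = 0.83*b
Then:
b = -1.64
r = -1.07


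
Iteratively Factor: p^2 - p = (p - 1)*(p)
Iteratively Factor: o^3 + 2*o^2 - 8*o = (o - 2)*(o^2 + 4*o) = (o - 2)*(o + 4)*(o)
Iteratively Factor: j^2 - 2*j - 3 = (j + 1)*(j - 3)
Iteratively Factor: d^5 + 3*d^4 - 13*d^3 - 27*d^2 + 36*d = (d)*(d^4 + 3*d^3 - 13*d^2 - 27*d + 36) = d*(d - 1)*(d^3 + 4*d^2 - 9*d - 36) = d*(d - 3)*(d - 1)*(d^2 + 7*d + 12) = d*(d - 3)*(d - 1)*(d + 4)*(d + 3)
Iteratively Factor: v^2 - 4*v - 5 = (v + 1)*(v - 5)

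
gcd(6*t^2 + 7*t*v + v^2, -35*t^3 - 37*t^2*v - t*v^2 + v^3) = t + v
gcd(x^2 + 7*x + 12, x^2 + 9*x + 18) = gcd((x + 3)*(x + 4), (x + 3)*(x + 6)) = x + 3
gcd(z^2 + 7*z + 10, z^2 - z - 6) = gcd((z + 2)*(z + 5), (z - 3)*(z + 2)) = z + 2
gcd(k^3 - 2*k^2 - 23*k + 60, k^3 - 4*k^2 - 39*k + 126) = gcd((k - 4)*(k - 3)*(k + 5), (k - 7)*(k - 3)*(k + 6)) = k - 3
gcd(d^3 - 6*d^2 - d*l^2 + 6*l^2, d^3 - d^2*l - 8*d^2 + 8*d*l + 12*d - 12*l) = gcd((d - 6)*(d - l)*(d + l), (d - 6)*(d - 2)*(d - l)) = d^2 - d*l - 6*d + 6*l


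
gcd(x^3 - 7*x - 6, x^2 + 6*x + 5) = x + 1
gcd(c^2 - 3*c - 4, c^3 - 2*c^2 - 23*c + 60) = c - 4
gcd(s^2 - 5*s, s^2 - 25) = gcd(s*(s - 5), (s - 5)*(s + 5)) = s - 5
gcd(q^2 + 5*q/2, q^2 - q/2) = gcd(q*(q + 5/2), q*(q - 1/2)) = q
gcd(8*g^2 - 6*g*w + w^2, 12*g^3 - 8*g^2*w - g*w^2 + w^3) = -2*g + w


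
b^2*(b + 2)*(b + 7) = b^4 + 9*b^3 + 14*b^2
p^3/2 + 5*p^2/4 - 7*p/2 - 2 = (p/2 + 1/4)*(p - 2)*(p + 4)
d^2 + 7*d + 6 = (d + 1)*(d + 6)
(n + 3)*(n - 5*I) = n^2 + 3*n - 5*I*n - 15*I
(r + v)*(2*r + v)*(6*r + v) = 12*r^3 + 20*r^2*v + 9*r*v^2 + v^3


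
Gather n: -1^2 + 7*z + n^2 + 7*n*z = n^2 + 7*n*z + 7*z - 1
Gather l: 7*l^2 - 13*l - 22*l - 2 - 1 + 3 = 7*l^2 - 35*l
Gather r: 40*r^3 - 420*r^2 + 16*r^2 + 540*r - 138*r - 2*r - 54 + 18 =40*r^3 - 404*r^2 + 400*r - 36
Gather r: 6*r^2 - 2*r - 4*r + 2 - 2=6*r^2 - 6*r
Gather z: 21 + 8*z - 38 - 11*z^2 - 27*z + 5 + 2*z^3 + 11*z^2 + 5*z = 2*z^3 - 14*z - 12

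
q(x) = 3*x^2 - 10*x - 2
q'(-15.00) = -100.00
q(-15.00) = 823.00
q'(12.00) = 62.00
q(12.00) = 310.00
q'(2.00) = 2.00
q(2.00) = -10.00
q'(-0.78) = -14.68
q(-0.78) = 7.63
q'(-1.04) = -16.24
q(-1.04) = 11.64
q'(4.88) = 19.28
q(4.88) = 20.64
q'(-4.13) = -34.78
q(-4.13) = 90.47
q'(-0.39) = -12.34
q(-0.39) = 2.36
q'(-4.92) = -39.52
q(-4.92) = 119.82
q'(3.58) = 11.48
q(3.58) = 0.65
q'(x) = 6*x - 10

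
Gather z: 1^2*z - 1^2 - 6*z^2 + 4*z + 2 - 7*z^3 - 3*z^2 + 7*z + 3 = -7*z^3 - 9*z^2 + 12*z + 4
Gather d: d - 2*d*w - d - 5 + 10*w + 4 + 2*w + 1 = -2*d*w + 12*w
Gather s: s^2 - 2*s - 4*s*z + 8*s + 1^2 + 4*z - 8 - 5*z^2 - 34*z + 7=s^2 + s*(6 - 4*z) - 5*z^2 - 30*z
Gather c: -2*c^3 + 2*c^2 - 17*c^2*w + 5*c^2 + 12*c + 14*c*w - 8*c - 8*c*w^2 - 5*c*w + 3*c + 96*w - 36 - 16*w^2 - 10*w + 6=-2*c^3 + c^2*(7 - 17*w) + c*(-8*w^2 + 9*w + 7) - 16*w^2 + 86*w - 30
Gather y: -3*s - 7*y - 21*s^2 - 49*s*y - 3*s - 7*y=-21*s^2 - 6*s + y*(-49*s - 14)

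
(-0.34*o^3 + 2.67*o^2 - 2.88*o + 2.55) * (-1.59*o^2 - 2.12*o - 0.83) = 0.5406*o^5 - 3.5245*o^4 - 0.798999999999999*o^3 - 0.165*o^2 - 3.0156*o - 2.1165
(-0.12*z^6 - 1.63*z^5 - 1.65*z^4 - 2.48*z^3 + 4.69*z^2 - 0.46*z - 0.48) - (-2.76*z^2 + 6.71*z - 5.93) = -0.12*z^6 - 1.63*z^5 - 1.65*z^4 - 2.48*z^3 + 7.45*z^2 - 7.17*z + 5.45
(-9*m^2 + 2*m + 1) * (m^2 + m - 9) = -9*m^4 - 7*m^3 + 84*m^2 - 17*m - 9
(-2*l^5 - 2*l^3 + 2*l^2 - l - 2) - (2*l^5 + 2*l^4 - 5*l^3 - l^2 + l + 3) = -4*l^5 - 2*l^4 + 3*l^3 + 3*l^2 - 2*l - 5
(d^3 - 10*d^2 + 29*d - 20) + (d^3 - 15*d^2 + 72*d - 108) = 2*d^3 - 25*d^2 + 101*d - 128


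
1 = 1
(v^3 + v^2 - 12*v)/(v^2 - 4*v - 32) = v*(v - 3)/(v - 8)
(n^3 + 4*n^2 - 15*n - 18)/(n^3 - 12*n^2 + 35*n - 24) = (n^2 + 7*n + 6)/(n^2 - 9*n + 8)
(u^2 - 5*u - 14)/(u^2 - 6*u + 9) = (u^2 - 5*u - 14)/(u^2 - 6*u + 9)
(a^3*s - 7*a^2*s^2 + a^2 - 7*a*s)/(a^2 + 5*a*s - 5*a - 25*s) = a*(a^2*s - 7*a*s^2 + a - 7*s)/(a^2 + 5*a*s - 5*a - 25*s)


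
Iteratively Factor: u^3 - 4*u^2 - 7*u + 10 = (u - 1)*(u^2 - 3*u - 10) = (u - 1)*(u + 2)*(u - 5)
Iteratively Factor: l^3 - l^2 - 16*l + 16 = (l + 4)*(l^2 - 5*l + 4) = (l - 1)*(l + 4)*(l - 4)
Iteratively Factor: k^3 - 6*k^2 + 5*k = (k - 5)*(k^2 - k) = (k - 5)*(k - 1)*(k)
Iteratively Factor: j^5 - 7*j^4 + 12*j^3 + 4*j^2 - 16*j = (j - 2)*(j^4 - 5*j^3 + 2*j^2 + 8*j) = (j - 2)^2*(j^3 - 3*j^2 - 4*j) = (j - 2)^2*(j + 1)*(j^2 - 4*j) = (j - 4)*(j - 2)^2*(j + 1)*(j)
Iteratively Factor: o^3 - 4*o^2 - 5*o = (o)*(o^2 - 4*o - 5) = o*(o + 1)*(o - 5)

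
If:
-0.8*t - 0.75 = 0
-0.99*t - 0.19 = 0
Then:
No Solution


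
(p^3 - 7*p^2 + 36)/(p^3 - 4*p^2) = (p^3 - 7*p^2 + 36)/(p^2*(p - 4))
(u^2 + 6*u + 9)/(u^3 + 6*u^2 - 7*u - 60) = (u^2 + 6*u + 9)/(u^3 + 6*u^2 - 7*u - 60)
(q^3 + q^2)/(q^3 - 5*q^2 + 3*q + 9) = q^2/(q^2 - 6*q + 9)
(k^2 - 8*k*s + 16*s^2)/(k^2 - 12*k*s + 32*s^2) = (-k + 4*s)/(-k + 8*s)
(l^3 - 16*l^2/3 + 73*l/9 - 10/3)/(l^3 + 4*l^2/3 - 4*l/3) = (l^2 - 14*l/3 + 5)/(l*(l + 2))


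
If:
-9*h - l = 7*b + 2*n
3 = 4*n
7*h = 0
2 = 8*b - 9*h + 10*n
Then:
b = -11/16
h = 0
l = 53/16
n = 3/4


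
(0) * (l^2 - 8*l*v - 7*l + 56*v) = 0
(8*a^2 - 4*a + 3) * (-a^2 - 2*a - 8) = -8*a^4 - 12*a^3 - 59*a^2 + 26*a - 24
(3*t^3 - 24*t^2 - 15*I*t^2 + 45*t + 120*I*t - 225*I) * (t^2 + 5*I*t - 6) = 3*t^5 - 24*t^4 + 102*t^3 - 456*t^2 + 90*I*t^2 + 855*t - 720*I*t + 1350*I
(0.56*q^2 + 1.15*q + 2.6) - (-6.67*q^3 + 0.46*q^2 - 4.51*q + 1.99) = 6.67*q^3 + 0.1*q^2 + 5.66*q + 0.61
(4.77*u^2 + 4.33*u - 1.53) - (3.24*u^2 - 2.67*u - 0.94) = 1.53*u^2 + 7.0*u - 0.59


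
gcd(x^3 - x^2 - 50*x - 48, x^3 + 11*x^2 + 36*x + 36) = x + 6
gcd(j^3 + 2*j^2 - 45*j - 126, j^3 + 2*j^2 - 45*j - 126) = j^3 + 2*j^2 - 45*j - 126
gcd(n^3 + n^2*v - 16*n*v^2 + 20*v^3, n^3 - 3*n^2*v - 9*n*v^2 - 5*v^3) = 1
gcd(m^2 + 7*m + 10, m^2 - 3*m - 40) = m + 5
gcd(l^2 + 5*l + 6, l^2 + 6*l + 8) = l + 2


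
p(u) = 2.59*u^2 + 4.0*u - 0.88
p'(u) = 5.18*u + 4.0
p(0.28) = 0.44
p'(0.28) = 5.45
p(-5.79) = 62.79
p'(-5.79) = -25.99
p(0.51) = 1.83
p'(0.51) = 6.64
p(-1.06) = -2.21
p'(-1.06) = -1.49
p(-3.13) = 11.97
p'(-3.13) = -12.21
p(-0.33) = -1.92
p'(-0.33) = 2.29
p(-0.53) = -2.27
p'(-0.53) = 1.25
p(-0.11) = -1.29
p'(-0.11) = 3.43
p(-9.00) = 172.91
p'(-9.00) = -42.62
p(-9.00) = 172.91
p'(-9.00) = -42.62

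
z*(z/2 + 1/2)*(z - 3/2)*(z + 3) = z^4/2 + 5*z^3/4 - 3*z^2/2 - 9*z/4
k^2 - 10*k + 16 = (k - 8)*(k - 2)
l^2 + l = l*(l + 1)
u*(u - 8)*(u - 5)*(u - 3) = u^4 - 16*u^3 + 79*u^2 - 120*u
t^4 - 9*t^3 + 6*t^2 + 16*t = t*(t - 8)*(t - 2)*(t + 1)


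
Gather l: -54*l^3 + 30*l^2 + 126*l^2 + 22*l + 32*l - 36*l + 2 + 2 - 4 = -54*l^3 + 156*l^2 + 18*l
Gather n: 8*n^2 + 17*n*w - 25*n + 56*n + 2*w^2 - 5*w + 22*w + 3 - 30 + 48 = 8*n^2 + n*(17*w + 31) + 2*w^2 + 17*w + 21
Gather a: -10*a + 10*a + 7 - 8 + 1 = 0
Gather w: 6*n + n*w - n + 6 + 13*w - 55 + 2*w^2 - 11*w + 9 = 5*n + 2*w^2 + w*(n + 2) - 40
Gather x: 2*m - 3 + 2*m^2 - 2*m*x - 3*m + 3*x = 2*m^2 - m + x*(3 - 2*m) - 3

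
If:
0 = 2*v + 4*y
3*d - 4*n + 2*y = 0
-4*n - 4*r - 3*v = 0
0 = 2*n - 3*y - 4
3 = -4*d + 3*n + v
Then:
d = -16/17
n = -35/17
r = -2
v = 92/17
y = -46/17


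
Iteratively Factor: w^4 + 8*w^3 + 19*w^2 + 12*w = (w + 1)*(w^3 + 7*w^2 + 12*w) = (w + 1)*(w + 3)*(w^2 + 4*w) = w*(w + 1)*(w + 3)*(w + 4)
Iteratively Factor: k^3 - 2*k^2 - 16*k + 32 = (k - 4)*(k^2 + 2*k - 8) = (k - 4)*(k + 4)*(k - 2)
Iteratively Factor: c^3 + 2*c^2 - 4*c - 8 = (c + 2)*(c^2 - 4) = (c - 2)*(c + 2)*(c + 2)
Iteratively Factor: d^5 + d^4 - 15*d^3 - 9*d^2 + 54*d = (d + 3)*(d^4 - 2*d^3 - 9*d^2 + 18*d) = d*(d + 3)*(d^3 - 2*d^2 - 9*d + 18) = d*(d - 2)*(d + 3)*(d^2 - 9) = d*(d - 2)*(d + 3)^2*(d - 3)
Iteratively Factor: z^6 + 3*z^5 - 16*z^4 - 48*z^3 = (z - 4)*(z^5 + 7*z^4 + 12*z^3) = z*(z - 4)*(z^4 + 7*z^3 + 12*z^2) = z^2*(z - 4)*(z^3 + 7*z^2 + 12*z) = z^2*(z - 4)*(z + 3)*(z^2 + 4*z) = z^2*(z - 4)*(z + 3)*(z + 4)*(z)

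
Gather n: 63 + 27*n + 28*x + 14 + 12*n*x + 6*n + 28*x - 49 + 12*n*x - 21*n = n*(24*x + 12) + 56*x + 28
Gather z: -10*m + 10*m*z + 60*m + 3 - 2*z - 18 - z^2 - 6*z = 50*m - z^2 + z*(10*m - 8) - 15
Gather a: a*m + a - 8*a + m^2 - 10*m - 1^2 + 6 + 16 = a*(m - 7) + m^2 - 10*m + 21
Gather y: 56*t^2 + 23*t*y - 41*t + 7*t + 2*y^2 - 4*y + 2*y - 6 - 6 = 56*t^2 - 34*t + 2*y^2 + y*(23*t - 2) - 12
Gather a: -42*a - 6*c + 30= -42*a - 6*c + 30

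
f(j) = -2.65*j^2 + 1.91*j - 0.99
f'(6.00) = -29.89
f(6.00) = -84.93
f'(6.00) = -29.89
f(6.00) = -84.93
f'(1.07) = -3.76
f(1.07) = -1.98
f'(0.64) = -1.48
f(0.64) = -0.85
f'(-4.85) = 27.62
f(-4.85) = -72.59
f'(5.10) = -25.12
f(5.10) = -60.18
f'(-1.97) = 12.35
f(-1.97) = -15.04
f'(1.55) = -6.30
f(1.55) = -4.40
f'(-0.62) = 5.20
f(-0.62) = -3.19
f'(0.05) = 1.64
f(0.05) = -0.90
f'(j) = 1.91 - 5.3*j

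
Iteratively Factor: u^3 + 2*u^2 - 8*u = (u)*(u^2 + 2*u - 8) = u*(u - 2)*(u + 4)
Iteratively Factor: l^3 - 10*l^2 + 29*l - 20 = (l - 1)*(l^2 - 9*l + 20) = (l - 5)*(l - 1)*(l - 4)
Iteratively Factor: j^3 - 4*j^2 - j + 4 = (j + 1)*(j^2 - 5*j + 4) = (j - 1)*(j + 1)*(j - 4)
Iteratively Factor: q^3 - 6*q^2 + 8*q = (q)*(q^2 - 6*q + 8) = q*(q - 2)*(q - 4)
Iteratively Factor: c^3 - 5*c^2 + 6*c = (c - 2)*(c^2 - 3*c) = c*(c - 2)*(c - 3)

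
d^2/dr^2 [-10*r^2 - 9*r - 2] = -20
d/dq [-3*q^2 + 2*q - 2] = 2 - 6*q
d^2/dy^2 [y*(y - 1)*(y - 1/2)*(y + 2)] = 12*y^2 + 3*y - 5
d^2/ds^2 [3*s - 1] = 0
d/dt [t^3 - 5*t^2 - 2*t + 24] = 3*t^2 - 10*t - 2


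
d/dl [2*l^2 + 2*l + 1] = 4*l + 2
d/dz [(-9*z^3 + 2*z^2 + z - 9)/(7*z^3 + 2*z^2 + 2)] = (-32*z^4 - 14*z^3 + 133*z^2 + 44*z + 2)/(49*z^6 + 28*z^5 + 4*z^4 + 28*z^3 + 8*z^2 + 4)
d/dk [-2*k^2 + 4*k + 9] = 4 - 4*k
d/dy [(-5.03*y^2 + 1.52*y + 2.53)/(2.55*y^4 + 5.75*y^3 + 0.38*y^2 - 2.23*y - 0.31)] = (25.653*y^5 + 17.2945*y^4 - 43.286*y^3 - 33.0032*y^2 + 1.1958*y + 5.1707)/(6.5025*y^8 + 29.325*y^7 + 35.0005*y^6 - 7.003*y^5 - 27.0816*y^4 - 5.2598*y^3 + 4.7373*y^2 + 1.3826*y + 0.0961)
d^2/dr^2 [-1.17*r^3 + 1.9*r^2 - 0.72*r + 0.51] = 3.8 - 7.02*r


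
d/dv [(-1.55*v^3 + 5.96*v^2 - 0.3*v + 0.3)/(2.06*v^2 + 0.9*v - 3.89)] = (-3.193*v^4 - 2.79*v^3 + 24.0705*v^2 - 47.6048*v + 0.897)/(4.2436*v^4 + 3.708*v^3 - 15.2168*v^2 - 7.002*v + 15.1321)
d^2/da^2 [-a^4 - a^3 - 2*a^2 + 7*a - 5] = -12*a^2 - 6*a - 4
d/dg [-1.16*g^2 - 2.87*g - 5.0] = -2.32*g - 2.87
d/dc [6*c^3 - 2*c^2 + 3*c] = 18*c^2 - 4*c + 3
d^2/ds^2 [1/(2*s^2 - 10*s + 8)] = (-s^2 + 5*s + (2*s - 5)^2 - 4)/(s^2 - 5*s + 4)^3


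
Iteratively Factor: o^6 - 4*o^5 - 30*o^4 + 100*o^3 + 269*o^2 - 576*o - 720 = (o + 1)*(o^5 - 5*o^4 - 25*o^3 + 125*o^2 + 144*o - 720) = (o - 3)*(o + 1)*(o^4 - 2*o^3 - 31*o^2 + 32*o + 240) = (o - 3)*(o + 1)*(o + 4)*(o^3 - 6*o^2 - 7*o + 60) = (o - 3)*(o + 1)*(o + 3)*(o + 4)*(o^2 - 9*o + 20) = (o - 5)*(o - 3)*(o + 1)*(o + 3)*(o + 4)*(o - 4)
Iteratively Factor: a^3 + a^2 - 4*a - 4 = (a + 2)*(a^2 - a - 2) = (a - 2)*(a + 2)*(a + 1)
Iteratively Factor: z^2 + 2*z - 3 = (z - 1)*(z + 3)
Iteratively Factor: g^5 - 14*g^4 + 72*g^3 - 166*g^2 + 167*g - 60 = (g - 1)*(g^4 - 13*g^3 + 59*g^2 - 107*g + 60) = (g - 1)^2*(g^3 - 12*g^2 + 47*g - 60) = (g - 4)*(g - 1)^2*(g^2 - 8*g + 15) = (g - 4)*(g - 3)*(g - 1)^2*(g - 5)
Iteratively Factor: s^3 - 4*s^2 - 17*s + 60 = (s + 4)*(s^2 - 8*s + 15) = (s - 3)*(s + 4)*(s - 5)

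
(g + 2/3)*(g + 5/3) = g^2 + 7*g/3 + 10/9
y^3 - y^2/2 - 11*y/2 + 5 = (y - 2)*(y - 1)*(y + 5/2)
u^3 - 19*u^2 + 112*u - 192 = (u - 8)^2*(u - 3)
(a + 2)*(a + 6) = a^2 + 8*a + 12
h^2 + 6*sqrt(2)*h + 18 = (h + 3*sqrt(2))^2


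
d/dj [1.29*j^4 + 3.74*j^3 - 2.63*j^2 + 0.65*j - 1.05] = 5.16*j^3 + 11.22*j^2 - 5.26*j + 0.65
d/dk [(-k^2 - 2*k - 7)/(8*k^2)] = (k + 7)/(4*k^3)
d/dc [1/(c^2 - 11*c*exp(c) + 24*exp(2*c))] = (11*c*exp(c) - 2*c - 48*exp(2*c) + 11*exp(c))/(c^2 - 11*c*exp(c) + 24*exp(2*c))^2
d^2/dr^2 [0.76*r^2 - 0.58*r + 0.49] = 1.52000000000000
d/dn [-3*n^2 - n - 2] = -6*n - 1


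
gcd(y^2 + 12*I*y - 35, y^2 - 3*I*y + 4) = 1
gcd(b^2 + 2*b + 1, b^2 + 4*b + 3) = b + 1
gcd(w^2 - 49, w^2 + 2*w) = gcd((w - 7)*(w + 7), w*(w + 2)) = 1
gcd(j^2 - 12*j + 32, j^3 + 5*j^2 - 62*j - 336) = j - 8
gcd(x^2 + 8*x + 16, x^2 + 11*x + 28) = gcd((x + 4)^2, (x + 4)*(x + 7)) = x + 4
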